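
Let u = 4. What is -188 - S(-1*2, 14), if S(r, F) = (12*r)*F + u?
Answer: 144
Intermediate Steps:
S(r, F) = 4 + 12*F*r (S(r, F) = (12*r)*F + 4 = 12*F*r + 4 = 4 + 12*F*r)
-188 - S(-1*2, 14) = -188 - (4 + 12*14*(-1*2)) = -188 - (4 + 12*14*(-2)) = -188 - (4 - 336) = -188 - 1*(-332) = -188 + 332 = 144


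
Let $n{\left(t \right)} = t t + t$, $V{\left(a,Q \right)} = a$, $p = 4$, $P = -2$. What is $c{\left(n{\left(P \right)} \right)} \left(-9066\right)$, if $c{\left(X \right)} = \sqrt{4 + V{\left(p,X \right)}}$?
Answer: $- 18132 \sqrt{2} \approx -25643.0$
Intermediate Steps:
$n{\left(t \right)} = t + t^{2}$ ($n{\left(t \right)} = t^{2} + t = t + t^{2}$)
$c{\left(X \right)} = 2 \sqrt{2}$ ($c{\left(X \right)} = \sqrt{4 + 4} = \sqrt{8} = 2 \sqrt{2}$)
$c{\left(n{\left(P \right)} \right)} \left(-9066\right) = 2 \sqrt{2} \left(-9066\right) = - 18132 \sqrt{2}$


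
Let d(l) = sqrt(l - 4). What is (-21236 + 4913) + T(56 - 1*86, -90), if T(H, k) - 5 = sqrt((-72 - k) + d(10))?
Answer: -16318 + sqrt(18 + sqrt(6)) ≈ -16313.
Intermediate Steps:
d(l) = sqrt(-4 + l)
T(H, k) = 5 + sqrt(-72 + sqrt(6) - k) (T(H, k) = 5 + sqrt((-72 - k) + sqrt(-4 + 10)) = 5 + sqrt((-72 - k) + sqrt(6)) = 5 + sqrt(-72 + sqrt(6) - k))
(-21236 + 4913) + T(56 - 1*86, -90) = (-21236 + 4913) + (5 + sqrt(-72 + sqrt(6) - 1*(-90))) = -16323 + (5 + sqrt(-72 + sqrt(6) + 90)) = -16323 + (5 + sqrt(18 + sqrt(6))) = -16318 + sqrt(18 + sqrt(6))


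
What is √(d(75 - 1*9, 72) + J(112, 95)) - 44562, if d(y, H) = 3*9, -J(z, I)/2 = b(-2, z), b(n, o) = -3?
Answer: -44562 + √33 ≈ -44556.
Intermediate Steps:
J(z, I) = 6 (J(z, I) = -2*(-3) = 6)
d(y, H) = 27
√(d(75 - 1*9, 72) + J(112, 95)) - 44562 = √(27 + 6) - 44562 = √33 - 44562 = -44562 + √33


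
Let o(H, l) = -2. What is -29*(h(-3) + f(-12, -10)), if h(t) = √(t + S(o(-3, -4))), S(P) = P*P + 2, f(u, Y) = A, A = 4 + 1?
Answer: -145 - 29*√3 ≈ -195.23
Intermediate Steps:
A = 5
f(u, Y) = 5
S(P) = 2 + P² (S(P) = P² + 2 = 2 + P²)
h(t) = √(6 + t) (h(t) = √(t + (2 + (-2)²)) = √(t + (2 + 4)) = √(t + 6) = √(6 + t))
-29*(h(-3) + f(-12, -10)) = -29*(√(6 - 3) + 5) = -29*(√3 + 5) = -29*(5 + √3) = -145 - 29*√3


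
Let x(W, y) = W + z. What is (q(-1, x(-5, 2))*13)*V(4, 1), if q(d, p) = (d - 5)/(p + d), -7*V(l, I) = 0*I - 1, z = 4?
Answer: 39/7 ≈ 5.5714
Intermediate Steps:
V(l, I) = ⅐ (V(l, I) = -(0*I - 1)/7 = -(0 - 1)/7 = -⅐*(-1) = ⅐)
x(W, y) = 4 + W (x(W, y) = W + 4 = 4 + W)
q(d, p) = (-5 + d)/(d + p)
(q(-1, x(-5, 2))*13)*V(4, 1) = (((-5 - 1)/(-1 + (4 - 5)))*13)*(⅐) = ((-6/(-1 - 1))*13)*(⅐) = ((-6/(-2))*13)*(⅐) = (-½*(-6)*13)*(⅐) = (3*13)*(⅐) = 39*(⅐) = 39/7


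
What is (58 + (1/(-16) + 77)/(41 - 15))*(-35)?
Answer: -887565/416 ≈ -2133.6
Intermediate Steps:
(58 + (1/(-16) + 77)/(41 - 15))*(-35) = (58 + (-1/16 + 77)/26)*(-35) = (58 + (1231/16)*(1/26))*(-35) = (58 + 1231/416)*(-35) = (25359/416)*(-35) = -887565/416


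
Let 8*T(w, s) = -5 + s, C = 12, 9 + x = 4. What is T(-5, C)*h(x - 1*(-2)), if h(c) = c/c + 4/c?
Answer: -7/24 ≈ -0.29167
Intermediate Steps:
x = -5 (x = -9 + 4 = -5)
T(w, s) = -5/8 + s/8 (T(w, s) = (-5 + s)/8 = -5/8 + s/8)
h(c) = 1 + 4/c
T(-5, C)*h(x - 1*(-2)) = (-5/8 + (⅛)*12)*((4 + (-5 - 1*(-2)))/(-5 - 1*(-2))) = (-5/8 + 3/2)*((4 + (-5 + 2))/(-5 + 2)) = 7*((4 - 3)/(-3))/8 = 7*(-⅓*1)/8 = (7/8)*(-⅓) = -7/24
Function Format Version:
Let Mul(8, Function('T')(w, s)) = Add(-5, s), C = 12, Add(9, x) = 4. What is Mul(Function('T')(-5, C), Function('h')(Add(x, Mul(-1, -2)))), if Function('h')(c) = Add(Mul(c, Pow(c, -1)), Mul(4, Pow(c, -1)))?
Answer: Rational(-7, 24) ≈ -0.29167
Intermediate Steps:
x = -5 (x = Add(-9, 4) = -5)
Function('T')(w, s) = Add(Rational(-5, 8), Mul(Rational(1, 8), s)) (Function('T')(w, s) = Mul(Rational(1, 8), Add(-5, s)) = Add(Rational(-5, 8), Mul(Rational(1, 8), s)))
Function('h')(c) = Add(1, Mul(4, Pow(c, -1)))
Mul(Function('T')(-5, C), Function('h')(Add(x, Mul(-1, -2)))) = Mul(Add(Rational(-5, 8), Mul(Rational(1, 8), 12)), Mul(Pow(Add(-5, Mul(-1, -2)), -1), Add(4, Add(-5, Mul(-1, -2))))) = Mul(Add(Rational(-5, 8), Rational(3, 2)), Mul(Pow(Add(-5, 2), -1), Add(4, Add(-5, 2)))) = Mul(Rational(7, 8), Mul(Pow(-3, -1), Add(4, -3))) = Mul(Rational(7, 8), Mul(Rational(-1, 3), 1)) = Mul(Rational(7, 8), Rational(-1, 3)) = Rational(-7, 24)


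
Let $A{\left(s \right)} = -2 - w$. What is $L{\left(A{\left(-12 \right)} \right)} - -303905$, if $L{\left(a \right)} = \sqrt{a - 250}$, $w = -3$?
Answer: $303905 + i \sqrt{249} \approx 3.0391 \cdot 10^{5} + 15.78 i$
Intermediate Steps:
$A{\left(s \right)} = 1$ ($A{\left(s \right)} = -2 - -3 = -2 + 3 = 1$)
$L{\left(a \right)} = \sqrt{-250 + a}$
$L{\left(A{\left(-12 \right)} \right)} - -303905 = \sqrt{-250 + 1} - -303905 = \sqrt{-249} + 303905 = i \sqrt{249} + 303905 = 303905 + i \sqrt{249}$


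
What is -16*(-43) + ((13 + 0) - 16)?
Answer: 685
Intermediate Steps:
-16*(-43) + ((13 + 0) - 16) = 688 + (13 - 16) = 688 - 3 = 685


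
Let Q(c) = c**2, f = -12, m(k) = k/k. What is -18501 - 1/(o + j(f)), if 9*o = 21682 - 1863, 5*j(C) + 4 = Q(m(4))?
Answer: -1832857113/99068 ≈ -18501.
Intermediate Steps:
m(k) = 1
j(C) = -3/5 (j(C) = -4/5 + (1/5)*1**2 = -4/5 + (1/5)*1 = -4/5 + 1/5 = -3/5)
o = 19819/9 (o = (21682 - 1863)/9 = (1/9)*19819 = 19819/9 ≈ 2202.1)
-18501 - 1/(o + j(f)) = -18501 - 1/(19819/9 - 3/5) = -18501 - 1/99068/45 = -18501 - 1*45/99068 = -18501 - 45/99068 = -1832857113/99068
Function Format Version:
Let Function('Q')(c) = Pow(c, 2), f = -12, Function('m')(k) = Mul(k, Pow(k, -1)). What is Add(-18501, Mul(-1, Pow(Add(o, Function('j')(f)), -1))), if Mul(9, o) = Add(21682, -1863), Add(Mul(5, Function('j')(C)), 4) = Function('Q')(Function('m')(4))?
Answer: Rational(-1832857113, 99068) ≈ -18501.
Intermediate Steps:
Function('m')(k) = 1
Function('j')(C) = Rational(-3, 5) (Function('j')(C) = Add(Rational(-4, 5), Mul(Rational(1, 5), Pow(1, 2))) = Add(Rational(-4, 5), Mul(Rational(1, 5), 1)) = Add(Rational(-4, 5), Rational(1, 5)) = Rational(-3, 5))
o = Rational(19819, 9) (o = Mul(Rational(1, 9), Add(21682, -1863)) = Mul(Rational(1, 9), 19819) = Rational(19819, 9) ≈ 2202.1)
Add(-18501, Mul(-1, Pow(Add(o, Function('j')(f)), -1))) = Add(-18501, Mul(-1, Pow(Add(Rational(19819, 9), Rational(-3, 5)), -1))) = Add(-18501, Mul(-1, Pow(Rational(99068, 45), -1))) = Add(-18501, Mul(-1, Rational(45, 99068))) = Add(-18501, Rational(-45, 99068)) = Rational(-1832857113, 99068)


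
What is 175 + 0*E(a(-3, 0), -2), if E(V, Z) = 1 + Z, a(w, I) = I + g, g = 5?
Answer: 175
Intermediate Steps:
a(w, I) = 5 + I (a(w, I) = I + 5 = 5 + I)
175 + 0*E(a(-3, 0), -2) = 175 + 0*(1 - 2) = 175 + 0*(-1) = 175 + 0 = 175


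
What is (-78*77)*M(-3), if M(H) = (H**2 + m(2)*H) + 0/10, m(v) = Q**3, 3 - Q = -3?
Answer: 3837834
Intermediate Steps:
Q = 6 (Q = 3 - 1*(-3) = 3 + 3 = 6)
m(v) = 216 (m(v) = 6**3 = 216)
M(H) = H**2 + 216*H (M(H) = (H**2 + 216*H) + 0/10 = (H**2 + 216*H) + 0*(1/10) = (H**2 + 216*H) + 0 = H**2 + 216*H)
(-78*77)*M(-3) = (-78*77)*(-3*(216 - 3)) = -(-18018)*213 = -6006*(-639) = 3837834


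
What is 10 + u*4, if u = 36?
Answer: 154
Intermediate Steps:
10 + u*4 = 10 + 36*4 = 10 + 144 = 154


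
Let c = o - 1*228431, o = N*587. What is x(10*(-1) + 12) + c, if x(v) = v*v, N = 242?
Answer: -86373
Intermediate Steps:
o = 142054 (o = 242*587 = 142054)
x(v) = v**2
c = -86377 (c = 142054 - 1*228431 = 142054 - 228431 = -86377)
x(10*(-1) + 12) + c = (10*(-1) + 12)**2 - 86377 = (-10 + 12)**2 - 86377 = 2**2 - 86377 = 4 - 86377 = -86373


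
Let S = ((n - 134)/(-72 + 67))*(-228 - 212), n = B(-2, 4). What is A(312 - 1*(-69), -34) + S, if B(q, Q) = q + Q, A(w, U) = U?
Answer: -11650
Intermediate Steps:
B(q, Q) = Q + q
n = 2 (n = 4 - 2 = 2)
S = -11616 (S = ((2 - 134)/(-72 + 67))*(-228 - 212) = -132/(-5)*(-440) = -132*(-⅕)*(-440) = (132/5)*(-440) = -11616)
A(312 - 1*(-69), -34) + S = -34 - 11616 = -11650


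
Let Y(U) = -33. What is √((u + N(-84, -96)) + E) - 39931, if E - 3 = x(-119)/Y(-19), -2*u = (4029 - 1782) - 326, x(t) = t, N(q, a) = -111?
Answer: -39931 + I*√4638678/66 ≈ -39931.0 + 32.633*I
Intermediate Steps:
u = -1921/2 (u = -((4029 - 1782) - 326)/2 = -(2247 - 326)/2 = -½*1921 = -1921/2 ≈ -960.50)
E = 218/33 (E = 3 - 119/(-33) = 3 - 119*(-1/33) = 3 + 119/33 = 218/33 ≈ 6.6061)
√((u + N(-84, -96)) + E) - 39931 = √((-1921/2 - 111) + 218/33) - 39931 = √(-2143/2 + 218/33) - 39931 = √(-70283/66) - 39931 = I*√4638678/66 - 39931 = -39931 + I*√4638678/66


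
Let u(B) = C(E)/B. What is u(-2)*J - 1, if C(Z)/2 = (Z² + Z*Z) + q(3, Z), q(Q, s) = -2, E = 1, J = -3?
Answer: -1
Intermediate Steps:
C(Z) = -4 + 4*Z² (C(Z) = 2*((Z² + Z*Z) - 2) = 2*((Z² + Z²) - 2) = 2*(2*Z² - 2) = 2*(-2 + 2*Z²) = -4 + 4*Z²)
u(B) = 0 (u(B) = (-4 + 4*1²)/B = (-4 + 4*1)/B = (-4 + 4)/B = 0/B = 0)
u(-2)*J - 1 = 0*(-3) - 1 = 0 - 1 = -1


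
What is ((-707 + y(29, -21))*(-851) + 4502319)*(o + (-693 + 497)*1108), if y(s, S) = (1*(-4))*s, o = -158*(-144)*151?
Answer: 16744260689728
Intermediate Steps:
o = 3435552 (o = 22752*151 = 3435552)
y(s, S) = -4*s
((-707 + y(29, -21))*(-851) + 4502319)*(o + (-693 + 497)*1108) = ((-707 - 4*29)*(-851) + 4502319)*(3435552 + (-693 + 497)*1108) = ((-707 - 116)*(-851) + 4502319)*(3435552 - 196*1108) = (-823*(-851) + 4502319)*(3435552 - 217168) = (700373 + 4502319)*3218384 = 5202692*3218384 = 16744260689728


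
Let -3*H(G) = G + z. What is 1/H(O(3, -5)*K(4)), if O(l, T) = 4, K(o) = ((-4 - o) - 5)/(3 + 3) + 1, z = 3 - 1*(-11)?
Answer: -9/28 ≈ -0.32143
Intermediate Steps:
z = 14 (z = 3 + 11 = 14)
K(o) = -1/2 - o/6 (K(o) = (-9 - o)/6 + 1 = (-9 - o)*(1/6) + 1 = (-3/2 - o/6) + 1 = -1/2 - o/6)
H(G) = -14/3 - G/3 (H(G) = -(G + 14)/3 = -(14 + G)/3 = -14/3 - G/3)
1/H(O(3, -5)*K(4)) = 1/(-14/3 - 4*(-1/2 - 1/6*4)/3) = 1/(-14/3 - 4*(-1/2 - 2/3)/3) = 1/(-14/3 - 4*(-7)/(3*6)) = 1/(-14/3 - 1/3*(-14/3)) = 1/(-14/3 + 14/9) = 1/(-28/9) = -9/28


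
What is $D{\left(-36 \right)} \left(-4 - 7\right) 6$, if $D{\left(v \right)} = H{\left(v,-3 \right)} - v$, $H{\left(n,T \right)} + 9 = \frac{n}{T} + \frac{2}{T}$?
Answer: $-2530$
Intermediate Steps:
$H{\left(n,T \right)} = -9 + \frac{2}{T} + \frac{n}{T}$ ($H{\left(n,T \right)} = -9 + \left(\frac{n}{T} + \frac{2}{T}\right) = -9 + \left(\frac{2}{T} + \frac{n}{T}\right) = -9 + \frac{2}{T} + \frac{n}{T}$)
$D{\left(v \right)} = - \frac{29}{3} - \frac{4 v}{3}$ ($D{\left(v \right)} = \frac{2 + v - -27}{-3} - v = - \frac{2 + v + 27}{3} - v = - \frac{29 + v}{3} - v = \left(- \frac{29}{3} - \frac{v}{3}\right) - v = - \frac{29}{3} - \frac{4 v}{3}$)
$D{\left(-36 \right)} \left(-4 - 7\right) 6 = \left(- \frac{29}{3} - -48\right) \left(-4 - 7\right) 6 = \left(- \frac{29}{3} + 48\right) \left(\left(-11\right) 6\right) = \frac{115}{3} \left(-66\right) = -2530$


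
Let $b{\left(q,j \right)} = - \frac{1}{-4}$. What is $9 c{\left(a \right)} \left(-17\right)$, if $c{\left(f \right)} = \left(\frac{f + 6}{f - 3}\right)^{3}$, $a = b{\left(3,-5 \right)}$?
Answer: $\frac{2390625}{1331} \approx 1796.1$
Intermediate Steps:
$b{\left(q,j \right)} = \frac{1}{4}$ ($b{\left(q,j \right)} = \left(-1\right) \left(- \frac{1}{4}\right) = \frac{1}{4}$)
$a = \frac{1}{4} \approx 0.25$
$c{\left(f \right)} = \frac{\left(6 + f\right)^{3}}{\left(-3 + f\right)^{3}}$ ($c{\left(f \right)} = \left(\frac{6 + f}{-3 + f}\right)^{3} = \frac{\left(6 + f\right)^{3}}{\left(-3 + f\right)^{3}}$)
$9 c{\left(a \right)} \left(-17\right) = 9 \frac{\left(6 + \frac{1}{4}\right)^{3}}{\left(-3 + \frac{1}{4}\right)^{3}} \left(-17\right) = 9 \frac{\left(\frac{25}{4}\right)^{3}}{- \frac{1331}{64}} \left(-17\right) = 9 \left(\left(- \frac{64}{1331}\right) \frac{15625}{64}\right) \left(-17\right) = 9 \left(- \frac{15625}{1331}\right) \left(-17\right) = \left(- \frac{140625}{1331}\right) \left(-17\right) = \frac{2390625}{1331}$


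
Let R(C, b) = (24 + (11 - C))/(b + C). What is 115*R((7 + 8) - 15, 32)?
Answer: 4025/32 ≈ 125.78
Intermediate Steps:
R(C, b) = (35 - C)/(C + b)
115*R((7 + 8) - 15, 32) = 115*((35 - ((7 + 8) - 15))/(((7 + 8) - 15) + 32)) = 115*((35 - (15 - 15))/((15 - 15) + 32)) = 115*((35 - 1*0)/(0 + 32)) = 115*((35 + 0)/32) = 115*((1/32)*35) = 115*(35/32) = 4025/32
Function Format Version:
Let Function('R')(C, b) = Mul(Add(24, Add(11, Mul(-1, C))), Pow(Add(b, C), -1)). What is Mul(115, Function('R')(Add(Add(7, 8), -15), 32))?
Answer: Rational(4025, 32) ≈ 125.78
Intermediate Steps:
Function('R')(C, b) = Mul(Pow(Add(C, b), -1), Add(35, Mul(-1, C))) (Function('R')(C, b) = Mul(Add(35, Mul(-1, C)), Pow(Add(C, b), -1)) = Mul(Pow(Add(C, b), -1), Add(35, Mul(-1, C))))
Mul(115, Function('R')(Add(Add(7, 8), -15), 32)) = Mul(115, Mul(Pow(Add(Add(Add(7, 8), -15), 32), -1), Add(35, Mul(-1, Add(Add(7, 8), -15))))) = Mul(115, Mul(Pow(Add(Add(15, -15), 32), -1), Add(35, Mul(-1, Add(15, -15))))) = Mul(115, Mul(Pow(Add(0, 32), -1), Add(35, Mul(-1, 0)))) = Mul(115, Mul(Pow(32, -1), Add(35, 0))) = Mul(115, Mul(Rational(1, 32), 35)) = Mul(115, Rational(35, 32)) = Rational(4025, 32)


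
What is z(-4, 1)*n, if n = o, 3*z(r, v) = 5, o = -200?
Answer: -1000/3 ≈ -333.33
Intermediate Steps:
z(r, v) = 5/3 (z(r, v) = (1/3)*5 = 5/3)
n = -200
z(-4, 1)*n = (5/3)*(-200) = -1000/3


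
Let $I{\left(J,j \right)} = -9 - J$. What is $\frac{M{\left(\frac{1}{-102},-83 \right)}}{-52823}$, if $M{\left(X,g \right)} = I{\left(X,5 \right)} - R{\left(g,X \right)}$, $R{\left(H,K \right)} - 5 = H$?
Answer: $- \frac{7039}{5387946} \approx -0.0013064$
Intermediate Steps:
$R{\left(H,K \right)} = 5 + H$
$M{\left(X,g \right)} = -14 - X - g$ ($M{\left(X,g \right)} = \left(-9 - X\right) - \left(5 + g\right) = -14 - X - g$)
$\frac{M{\left(\frac{1}{-102},-83 \right)}}{-52823} = \frac{-14 - \frac{1}{-102} - -83}{-52823} = \left(-14 - - \frac{1}{102} + 83\right) \left(- \frac{1}{52823}\right) = \left(-14 + \frac{1}{102} + 83\right) \left(- \frac{1}{52823}\right) = \frac{7039}{102} \left(- \frac{1}{52823}\right) = - \frac{7039}{5387946}$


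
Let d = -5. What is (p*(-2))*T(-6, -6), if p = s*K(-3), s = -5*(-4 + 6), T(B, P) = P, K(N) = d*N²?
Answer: 5400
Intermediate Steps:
K(N) = -5*N²
s = -10 (s = -5*2 = -10)
p = 450 (p = -(-50)*(-3)² = -(-50)*9 = -10*(-45) = 450)
(p*(-2))*T(-6, -6) = (450*(-2))*(-6) = -900*(-6) = 5400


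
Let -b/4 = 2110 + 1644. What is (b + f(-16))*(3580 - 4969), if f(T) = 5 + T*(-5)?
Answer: 20739159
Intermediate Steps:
f(T) = 5 - 5*T
b = -15016 (b = -4*(2110 + 1644) = -4*3754 = -15016)
(b + f(-16))*(3580 - 4969) = (-15016 + (5 - 5*(-16)))*(3580 - 4969) = (-15016 + (5 + 80))*(-1389) = (-15016 + 85)*(-1389) = -14931*(-1389) = 20739159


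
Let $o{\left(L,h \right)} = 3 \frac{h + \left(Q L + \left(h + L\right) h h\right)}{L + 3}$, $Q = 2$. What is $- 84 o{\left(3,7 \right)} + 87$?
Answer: $-21039$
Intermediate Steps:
$o{\left(L,h \right)} = \frac{3 \left(h + 2 L + h^{2} \left(L + h\right)\right)}{3 + L}$ ($o{\left(L,h \right)} = 3 \frac{h + \left(2 L + \left(h + L\right) h h\right)}{L + 3} = 3 \frac{h + \left(2 L + \left(L + h\right) h h\right)}{3 + L} = 3 \frac{h + \left(2 L + h \left(L + h\right) h\right)}{3 + L} = 3 \frac{h + \left(2 L + h^{2} \left(L + h\right)\right)}{3 + L} = 3 \frac{h + 2 L + h^{2} \left(L + h\right)}{3 + L} = \frac{3 \left(h + 2 L + h^{2} \left(L + h\right)\right)}{3 + L}$)
$- 84 o{\left(3,7 \right)} + 87 = - 84 \frac{3 \left(7 + 7^{3} + 2 \cdot 3 + 3 \cdot 7^{2}\right)}{3 + 3} + 87 = - 84 \frac{3 \left(7 + 343 + 6 + 3 \cdot 49\right)}{6} + 87 = - 84 \cdot 3 \cdot \frac{1}{6} \left(7 + 343 + 6 + 147\right) + 87 = - 84 \cdot 3 \cdot \frac{1}{6} \cdot 503 + 87 = \left(-84\right) \frac{503}{2} + 87 = -21126 + 87 = -21039$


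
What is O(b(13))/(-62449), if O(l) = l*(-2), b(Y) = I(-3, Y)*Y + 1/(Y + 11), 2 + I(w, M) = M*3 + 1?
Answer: 11857/749388 ≈ 0.015822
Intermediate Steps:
I(w, M) = -1 + 3*M (I(w, M) = -2 + (M*3 + 1) = -2 + (3*M + 1) = -2 + (1 + 3*M) = -1 + 3*M)
b(Y) = 1/(11 + Y) + Y*(-1 + 3*Y) (b(Y) = (-1 + 3*Y)*Y + 1/(Y + 11) = Y*(-1 + 3*Y) + 1/(11 + Y) = 1/(11 + Y) + Y*(-1 + 3*Y))
O(l) = -2*l
O(b(13))/(-62449) = -2*(1 - 11*13 + 3*13³ + 32*13²)/(11 + 13)/(-62449) = -2*(1 - 143 + 3*2197 + 32*169)/24*(-1/62449) = -(1 - 143 + 6591 + 5408)/12*(-1/62449) = -11857/12*(-1/62449) = 11857/749388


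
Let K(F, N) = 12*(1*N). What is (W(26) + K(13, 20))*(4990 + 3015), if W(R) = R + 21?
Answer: 2297435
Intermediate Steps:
K(F, N) = 12*N
W(R) = 21 + R
(W(26) + K(13, 20))*(4990 + 3015) = ((21 + 26) + 12*20)*(4990 + 3015) = (47 + 240)*8005 = 287*8005 = 2297435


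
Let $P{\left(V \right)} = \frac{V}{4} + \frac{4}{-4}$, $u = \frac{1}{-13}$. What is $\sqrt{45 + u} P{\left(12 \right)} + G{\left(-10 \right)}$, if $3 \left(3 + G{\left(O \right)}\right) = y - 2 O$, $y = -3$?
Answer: $\frac{8}{3} + \frac{4 \sqrt{1898}}{13} \approx 16.072$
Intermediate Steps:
$u = - \frac{1}{13} \approx -0.076923$
$G{\left(O \right)} = -4 - \frac{2 O}{3}$ ($G{\left(O \right)} = -3 + \frac{-3 - 2 O}{3} = -3 - \left(1 + \frac{2 O}{3}\right) = -4 - \frac{2 O}{3}$)
$P{\left(V \right)} = -1 + \frac{V}{4}$ ($P{\left(V \right)} = V \frac{1}{4} + 4 \left(- \frac{1}{4}\right) = \frac{V}{4} - 1 = -1 + \frac{V}{4}$)
$\sqrt{45 + u} P{\left(12 \right)} + G{\left(-10 \right)} = \sqrt{45 - \frac{1}{13}} \left(-1 + \frac{1}{4} \cdot 12\right) - - \frac{8}{3} = \sqrt{\frac{584}{13}} \left(-1 + 3\right) + \left(-4 + \frac{20}{3}\right) = \frac{2 \sqrt{1898}}{13} \cdot 2 + \frac{8}{3} = \frac{4 \sqrt{1898}}{13} + \frac{8}{3} = \frac{8}{3} + \frac{4 \sqrt{1898}}{13}$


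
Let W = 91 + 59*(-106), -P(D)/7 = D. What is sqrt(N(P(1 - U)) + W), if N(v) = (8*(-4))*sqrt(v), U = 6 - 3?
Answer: sqrt(-6163 - 32*sqrt(14)) ≈ 79.264*I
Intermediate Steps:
U = 3
P(D) = -7*D
N(v) = -32*sqrt(v)
W = -6163 (W = 91 - 6254 = -6163)
sqrt(N(P(1 - U)) + W) = sqrt(-32*sqrt(14) - 6163) = sqrt(-6163 - 32*sqrt(14))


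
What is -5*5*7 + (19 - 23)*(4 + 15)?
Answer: -251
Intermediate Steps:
-5*5*7 + (19 - 23)*(4 + 15) = -25*7 - 4*19 = -175 - 76 = -251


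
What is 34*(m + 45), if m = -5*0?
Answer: 1530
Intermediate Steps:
m = 0
34*(m + 45) = 34*(0 + 45) = 34*45 = 1530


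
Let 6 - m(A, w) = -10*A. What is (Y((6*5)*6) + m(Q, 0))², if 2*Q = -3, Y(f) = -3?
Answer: 144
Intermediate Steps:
Q = -3/2 (Q = (½)*(-3) = -3/2 ≈ -1.5000)
m(A, w) = 6 + 10*A (m(A, w) = 6 - (-10)*A = 6 + 10*A)
(Y((6*5)*6) + m(Q, 0))² = (-3 + (6 + 10*(-3/2)))² = (-3 + (6 - 15))² = (-3 - 9)² = (-12)² = 144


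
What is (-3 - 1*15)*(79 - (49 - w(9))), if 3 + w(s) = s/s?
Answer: -504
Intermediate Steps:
w(s) = -2 (w(s) = -3 + s/s = -3 + 1 = -2)
(-3 - 1*15)*(79 - (49 - w(9))) = (-3 - 1*15)*(79 - (49 - 1*(-2))) = (-3 - 15)*(79 - (49 + 2)) = -18*(79 - 1*51) = -18*(79 - 51) = -18*28 = -504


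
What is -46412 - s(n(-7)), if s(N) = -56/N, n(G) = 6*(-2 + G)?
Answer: -1253152/27 ≈ -46413.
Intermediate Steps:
n(G) = -12 + 6*G
-46412 - s(n(-7)) = -46412 - (-56)/(-12 + 6*(-7)) = -46412 - (-56)/(-12 - 42) = -46412 - (-56)/(-54) = -46412 - (-56)*(-1)/54 = -46412 - 1*28/27 = -46412 - 28/27 = -1253152/27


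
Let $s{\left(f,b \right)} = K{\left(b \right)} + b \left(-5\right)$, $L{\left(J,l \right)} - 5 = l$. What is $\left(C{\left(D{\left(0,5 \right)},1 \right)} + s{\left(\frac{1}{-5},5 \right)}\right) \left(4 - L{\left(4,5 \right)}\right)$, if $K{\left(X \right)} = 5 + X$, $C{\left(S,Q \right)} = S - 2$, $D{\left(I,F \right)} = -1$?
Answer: $108$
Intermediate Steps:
$L{\left(J,l \right)} = 5 + l$
$C{\left(S,Q \right)} = -2 + S$ ($C{\left(S,Q \right)} = S - 2 = -2 + S$)
$s{\left(f,b \right)} = 5 - 4 b$ ($s{\left(f,b \right)} = \left(5 + b\right) + b \left(-5\right) = \left(5 + b\right) - 5 b = 5 - 4 b$)
$\left(C{\left(D{\left(0,5 \right)},1 \right)} + s{\left(\frac{1}{-5},5 \right)}\right) \left(4 - L{\left(4,5 \right)}\right) = \left(\left(-2 - 1\right) + \left(5 - 20\right)\right) \left(4 - \left(5 + 5\right)\right) = \left(-3 + \left(5 - 20\right)\right) \left(4 - 10\right) = \left(-3 - 15\right) \left(4 - 10\right) = \left(-18\right) \left(-6\right) = 108$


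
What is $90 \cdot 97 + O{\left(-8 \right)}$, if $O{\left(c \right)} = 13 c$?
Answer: $8626$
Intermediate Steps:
$90 \cdot 97 + O{\left(-8 \right)} = 90 \cdot 97 + 13 \left(-8\right) = 8730 - 104 = 8626$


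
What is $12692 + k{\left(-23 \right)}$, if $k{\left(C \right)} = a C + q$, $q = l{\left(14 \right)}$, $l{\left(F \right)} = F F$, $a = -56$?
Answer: $14176$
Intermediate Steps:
$l{\left(F \right)} = F^{2}$
$q = 196$ ($q = 14^{2} = 196$)
$k{\left(C \right)} = 196 - 56 C$ ($k{\left(C \right)} = - 56 C + 196 = 196 - 56 C$)
$12692 + k{\left(-23 \right)} = 12692 + \left(196 - -1288\right) = 12692 + \left(196 + 1288\right) = 12692 + 1484 = 14176$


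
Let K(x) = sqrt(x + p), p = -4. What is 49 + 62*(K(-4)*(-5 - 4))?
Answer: 49 - 1116*I*sqrt(2) ≈ 49.0 - 1578.3*I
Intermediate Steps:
K(x) = sqrt(-4 + x) (K(x) = sqrt(x - 4) = sqrt(-4 + x))
49 + 62*(K(-4)*(-5 - 4)) = 49 + 62*(sqrt(-4 - 4)*(-5 - 4)) = 49 + 62*(sqrt(-8)*(-9)) = 49 + 62*((2*I*sqrt(2))*(-9)) = 49 + 62*(-18*I*sqrt(2)) = 49 - 1116*I*sqrt(2)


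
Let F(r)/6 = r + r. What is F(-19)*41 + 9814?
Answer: 466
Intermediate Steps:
F(r) = 12*r (F(r) = 6*(r + r) = 6*(2*r) = 12*r)
F(-19)*41 + 9814 = (12*(-19))*41 + 9814 = -228*41 + 9814 = -9348 + 9814 = 466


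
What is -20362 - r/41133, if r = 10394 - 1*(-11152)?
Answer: -279190564/13711 ≈ -20363.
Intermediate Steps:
r = 21546 (r = 10394 + 11152 = 21546)
-20362 - r/41133 = -20362 - 21546/41133 = -20362 - 1*7182/13711 = -20362 - 7182/13711 = -279190564/13711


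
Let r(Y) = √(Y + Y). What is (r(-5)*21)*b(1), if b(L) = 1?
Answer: 21*I*√10 ≈ 66.408*I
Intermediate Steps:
r(Y) = √2*√Y (r(Y) = √(2*Y) = √2*√Y)
(r(-5)*21)*b(1) = ((√2*√(-5))*21)*1 = ((√2*(I*√5))*21)*1 = ((I*√10)*21)*1 = (21*I*√10)*1 = 21*I*√10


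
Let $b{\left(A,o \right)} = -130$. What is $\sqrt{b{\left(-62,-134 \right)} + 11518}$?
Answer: $2 \sqrt{2847} \approx 106.71$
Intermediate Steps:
$\sqrt{b{\left(-62,-134 \right)} + 11518} = \sqrt{-130 + 11518} = \sqrt{11388} = 2 \sqrt{2847}$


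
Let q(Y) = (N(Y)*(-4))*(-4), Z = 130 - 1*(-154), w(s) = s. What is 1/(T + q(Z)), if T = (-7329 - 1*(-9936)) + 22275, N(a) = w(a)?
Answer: 1/29426 ≈ 3.3984e-5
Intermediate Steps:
N(a) = a
Z = 284 (Z = 130 + 154 = 284)
q(Y) = 16*Y (q(Y) = (Y*(-4))*(-4) = -4*Y*(-4) = 16*Y)
T = 24882 (T = (-7329 + 9936) + 22275 = 2607 + 22275 = 24882)
1/(T + q(Z)) = 1/(24882 + 16*284) = 1/(24882 + 4544) = 1/29426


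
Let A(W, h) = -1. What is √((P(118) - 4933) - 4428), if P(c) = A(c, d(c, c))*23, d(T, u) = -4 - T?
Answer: 2*I*√2346 ≈ 96.871*I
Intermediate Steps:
P(c) = -23 (P(c) = -1*23 = -23)
√((P(118) - 4933) - 4428) = √((-23 - 4933) - 4428) = √(-4956 - 4428) = √(-9384) = 2*I*√2346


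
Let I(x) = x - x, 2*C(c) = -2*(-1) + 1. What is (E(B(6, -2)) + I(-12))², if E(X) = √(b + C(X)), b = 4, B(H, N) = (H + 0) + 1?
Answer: 11/2 ≈ 5.5000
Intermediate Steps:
B(H, N) = 1 + H (B(H, N) = H + 1 = 1 + H)
C(c) = 3/2 (C(c) = (-2*(-1) + 1)/2 = (2 + 1)/2 = (½)*3 = 3/2)
I(x) = 0
E(X) = √22/2 (E(X) = √(4 + 3/2) = √(11/2) = √22/2)
(E(B(6, -2)) + I(-12))² = (√22/2 + 0)² = (√22/2)² = 11/2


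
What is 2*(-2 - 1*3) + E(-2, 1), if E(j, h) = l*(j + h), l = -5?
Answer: -5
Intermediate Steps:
E(j, h) = -5*h - 5*j (E(j, h) = -5*(j + h) = -5*(h + j) = -5*h - 5*j)
2*(-2 - 1*3) + E(-2, 1) = 2*(-2 - 1*3) + (-5*1 - 5*(-2)) = 2*(-2 - 3) + (-5 + 10) = 2*(-5) + 5 = -10 + 5 = -5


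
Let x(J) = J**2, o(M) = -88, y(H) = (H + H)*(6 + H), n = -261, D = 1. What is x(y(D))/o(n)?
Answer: -49/22 ≈ -2.2273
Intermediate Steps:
y(H) = 2*H*(6 + H) (y(H) = (2*H)*(6 + H) = 2*H*(6 + H))
x(y(D))/o(n) = (2*1*(6 + 1))**2/(-88) = (2*1*7)**2*(-1/88) = 14**2*(-1/88) = 196*(-1/88) = -49/22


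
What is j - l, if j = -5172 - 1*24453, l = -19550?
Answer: -10075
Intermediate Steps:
j = -29625 (j = -5172 - 24453 = -29625)
j - l = -29625 - 1*(-19550) = -29625 + 19550 = -10075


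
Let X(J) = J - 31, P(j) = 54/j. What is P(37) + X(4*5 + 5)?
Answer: -168/37 ≈ -4.5405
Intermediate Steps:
X(J) = -31 + J
P(37) + X(4*5 + 5) = 54/37 + (-31 + (4*5 + 5)) = 54*(1/37) + (-31 + (20 + 5)) = 54/37 + (-31 + 25) = 54/37 - 6 = -168/37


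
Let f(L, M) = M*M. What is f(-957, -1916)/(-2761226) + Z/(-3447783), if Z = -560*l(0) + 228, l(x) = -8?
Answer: -6335002160428/4760054030979 ≈ -1.3309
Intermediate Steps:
f(L, M) = M**2
Z = 4708 (Z = -560*(-8) + 228 = 4480 + 228 = 4708)
f(-957, -1916)/(-2761226) + Z/(-3447783) = (-1916)**2/(-2761226) + 4708/(-3447783) = 3671056*(-1/2761226) + 4708*(-1/3447783) = -1835528/1380613 - 4708/3447783 = -6335002160428/4760054030979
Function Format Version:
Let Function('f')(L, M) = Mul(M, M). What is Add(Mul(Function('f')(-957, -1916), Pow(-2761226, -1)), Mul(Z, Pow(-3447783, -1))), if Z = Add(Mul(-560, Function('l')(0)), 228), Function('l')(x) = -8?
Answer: Rational(-6335002160428, 4760054030979) ≈ -1.3309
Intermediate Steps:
Function('f')(L, M) = Pow(M, 2)
Z = 4708 (Z = Add(Mul(-560, -8), 228) = Add(4480, 228) = 4708)
Add(Mul(Function('f')(-957, -1916), Pow(-2761226, -1)), Mul(Z, Pow(-3447783, -1))) = Add(Mul(Pow(-1916, 2), Pow(-2761226, -1)), Mul(4708, Pow(-3447783, -1))) = Add(Mul(3671056, Rational(-1, 2761226)), Mul(4708, Rational(-1, 3447783))) = Add(Rational(-1835528, 1380613), Rational(-4708, 3447783)) = Rational(-6335002160428, 4760054030979)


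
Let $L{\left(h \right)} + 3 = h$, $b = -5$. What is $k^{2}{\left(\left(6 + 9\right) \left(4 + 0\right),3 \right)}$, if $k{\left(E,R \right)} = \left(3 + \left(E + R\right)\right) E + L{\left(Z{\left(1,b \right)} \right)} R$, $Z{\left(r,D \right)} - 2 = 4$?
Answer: $15752961$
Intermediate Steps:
$Z{\left(r,D \right)} = 6$ ($Z{\left(r,D \right)} = 2 + 4 = 6$)
$L{\left(h \right)} = -3 + h$
$k{\left(E,R \right)} = 3 R + E \left(3 + E + R\right)$ ($k{\left(E,R \right)} = \left(3 + \left(E + R\right)\right) E + \left(-3 + 6\right) R = \left(3 + E + R\right) E + 3 R = E \left(3 + E + R\right) + 3 R = 3 R + E \left(3 + E + R\right)$)
$k^{2}{\left(\left(6 + 9\right) \left(4 + 0\right),3 \right)} = \left(\left(\left(6 + 9\right) \left(4 + 0\right)\right)^{2} + 3 \left(6 + 9\right) \left(4 + 0\right) + 3 \cdot 3 + \left(6 + 9\right) \left(4 + 0\right) 3\right)^{2} = \left(\left(15 \cdot 4\right)^{2} + 3 \cdot 15 \cdot 4 + 9 + 15 \cdot 4 \cdot 3\right)^{2} = \left(60^{2} + 3 \cdot 60 + 9 + 60 \cdot 3\right)^{2} = \left(3600 + 180 + 9 + 180\right)^{2} = 3969^{2} = 15752961$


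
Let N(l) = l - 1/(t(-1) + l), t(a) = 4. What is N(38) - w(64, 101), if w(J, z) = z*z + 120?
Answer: -431887/42 ≈ -10283.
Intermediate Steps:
N(l) = l - 1/(4 + l)
w(J, z) = 120 + z**2 (w(J, z) = z**2 + 120 = 120 + z**2)
N(38) - w(64, 101) = (-1 + 38**2 + 4*38)/(4 + 38) - (120 + 101**2) = (-1 + 1444 + 152)/42 - (120 + 10201) = (1/42)*1595 - 1*10321 = 1595/42 - 10321 = -431887/42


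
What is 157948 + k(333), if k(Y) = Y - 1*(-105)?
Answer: 158386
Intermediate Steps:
k(Y) = 105 + Y (k(Y) = Y + 105 = 105 + Y)
157948 + k(333) = 157948 + (105 + 333) = 157948 + 438 = 158386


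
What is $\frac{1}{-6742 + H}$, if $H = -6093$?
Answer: $- \frac{1}{12835} \approx -7.7912 \cdot 10^{-5}$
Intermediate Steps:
$\frac{1}{-6742 + H} = \frac{1}{-6742 - 6093} = \frac{1}{-12835} = - \frac{1}{12835}$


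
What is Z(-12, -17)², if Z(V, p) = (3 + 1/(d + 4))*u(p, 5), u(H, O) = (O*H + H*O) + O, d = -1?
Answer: 302500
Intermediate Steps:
u(H, O) = O + 2*H*O (u(H, O) = (H*O + H*O) + O = 2*H*O + O = O + 2*H*O)
Z(V, p) = 50/3 + 100*p/3 (Z(V, p) = (3 + 1/(-1 + 4))*(5*(1 + 2*p)) = (3 + 1/3)*(5 + 10*p) = (3 + ⅓)*(5 + 10*p) = 10*(5 + 10*p)/3 = 50/3 + 100*p/3)
Z(-12, -17)² = (50/3 + (100/3)*(-17))² = (50/3 - 1700/3)² = (-550)² = 302500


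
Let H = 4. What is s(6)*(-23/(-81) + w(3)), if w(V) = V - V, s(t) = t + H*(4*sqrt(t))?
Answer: 46/27 + 368*sqrt(6)/81 ≈ 12.832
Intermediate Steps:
s(t) = t + 16*sqrt(t) (s(t) = t + 4*(4*sqrt(t)) = t + 16*sqrt(t))
w(V) = 0
s(6)*(-23/(-81) + w(3)) = (6 + 16*sqrt(6))*(-23/(-81) + 0) = (6 + 16*sqrt(6))*(-23*(-1/81) + 0) = (6 + 16*sqrt(6))*(23/81 + 0) = (6 + 16*sqrt(6))*(23/81) = 46/27 + 368*sqrt(6)/81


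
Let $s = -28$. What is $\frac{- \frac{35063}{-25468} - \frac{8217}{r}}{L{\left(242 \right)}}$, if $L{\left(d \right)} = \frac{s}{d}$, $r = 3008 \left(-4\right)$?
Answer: $- \frac{19092244303}{1072508416} \approx -17.801$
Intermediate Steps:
$r = -12032$
$L{\left(d \right)} = - \frac{28}{d}$
$\frac{- \frac{35063}{-25468} - \frac{8217}{r}}{L{\left(242 \right)}} = \frac{- \frac{35063}{-25468} - \frac{8217}{-12032}}{\left(-28\right) \frac{1}{242}} = \frac{\left(-35063\right) \left(- \frac{1}{25468}\right) - - \frac{8217}{12032}}{\left(-28\right) \frac{1}{242}} = \frac{\frac{35063}{25468} + \frac{8217}{12032}}{- \frac{14}{121}} = \frac{157787143}{76607744} \left(- \frac{121}{14}\right) = - \frac{19092244303}{1072508416}$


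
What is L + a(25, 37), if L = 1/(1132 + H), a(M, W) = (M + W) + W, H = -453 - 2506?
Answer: 180872/1827 ≈ 99.000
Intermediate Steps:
H = -2959
a(M, W) = M + 2*W
L = -1/1827 (L = 1/(1132 - 2959) = 1/(-1827) = -1/1827 ≈ -0.00054735)
L + a(25, 37) = -1/1827 + (25 + 2*37) = -1/1827 + (25 + 74) = -1/1827 + 99 = 180872/1827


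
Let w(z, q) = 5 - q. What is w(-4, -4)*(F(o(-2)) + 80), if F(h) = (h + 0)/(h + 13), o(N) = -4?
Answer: 716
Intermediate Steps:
F(h) = h/(13 + h)
w(-4, -4)*(F(o(-2)) + 80) = (5 - 1*(-4))*(-4/(13 - 4) + 80) = (5 + 4)*(-4/9 + 80) = 9*(-4*1/9 + 80) = 9*(-4/9 + 80) = 9*(716/9) = 716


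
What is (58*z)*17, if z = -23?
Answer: -22678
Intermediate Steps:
(58*z)*17 = (58*(-23))*17 = -1334*17 = -22678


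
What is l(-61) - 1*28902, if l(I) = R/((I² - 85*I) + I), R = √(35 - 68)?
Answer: -28902 + I*√33/8845 ≈ -28902.0 + 0.00064947*I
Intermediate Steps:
R = I*√33 (R = √(-33) = I*√33 ≈ 5.7446*I)
l(I) = I*√33/(I² - 84*I) (l(I) = (I*√33)/((I² - 85*I) + I) = (I*√33)/(I² - 84*I) = I*√33/(I² - 84*I))
l(-61) - 1*28902 = I*√33/(-61*(-84 - 61)) - 1*28902 = I*√33*(-1/61)/(-145) - 28902 = I*√33*(-1/61)*(-1/145) - 28902 = I*√33/8845 - 28902 = -28902 + I*√33/8845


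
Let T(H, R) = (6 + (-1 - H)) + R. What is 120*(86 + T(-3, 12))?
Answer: 12720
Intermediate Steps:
T(H, R) = 5 + R - H (T(H, R) = (5 - H) + R = 5 + R - H)
120*(86 + T(-3, 12)) = 120*(86 + (5 + 12 - 1*(-3))) = 120*(86 + (5 + 12 + 3)) = 120*(86 + 20) = 120*106 = 12720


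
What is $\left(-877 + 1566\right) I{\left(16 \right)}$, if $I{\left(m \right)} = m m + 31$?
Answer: $197743$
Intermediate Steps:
$I{\left(m \right)} = 31 + m^{2}$ ($I{\left(m \right)} = m^{2} + 31 = 31 + m^{2}$)
$\left(-877 + 1566\right) I{\left(16 \right)} = \left(-877 + 1566\right) \left(31 + 16^{2}\right) = 689 \left(31 + 256\right) = 689 \cdot 287 = 197743$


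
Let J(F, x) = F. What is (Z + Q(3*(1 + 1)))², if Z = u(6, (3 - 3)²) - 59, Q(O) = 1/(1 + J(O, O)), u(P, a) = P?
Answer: 136900/49 ≈ 2793.9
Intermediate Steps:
Q(O) = 1/(1 + O)
Z = -53 (Z = 6 - 59 = -53)
(Z + Q(3*(1 + 1)))² = (-53 + 1/(1 + 3*(1 + 1)))² = (-53 + 1/(1 + 3*2))² = (-53 + 1/(1 + 6))² = (-53 + 1/7)² = (-53 + ⅐)² = (-370/7)² = 136900/49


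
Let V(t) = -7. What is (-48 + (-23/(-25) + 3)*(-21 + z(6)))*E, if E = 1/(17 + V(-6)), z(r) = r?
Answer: -267/25 ≈ -10.680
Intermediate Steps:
E = 1/10 (E = 1/(17 - 7) = 1/10 ≈ 0.10000)
(-48 + (-23/(-25) + 3)*(-21 + z(6)))*E = (-48 + (-23/(-25) + 3)*(-21 + 6))*(1/10) = (-48 + (-23*(-1/25) + 3)*(-15))*(1/10) = (-48 + (23/25 + 3)*(-15))*(1/10) = (-48 + (98/25)*(-15))*(1/10) = (-48 - 294/5)*(1/10) = -534/5*1/10 = -267/25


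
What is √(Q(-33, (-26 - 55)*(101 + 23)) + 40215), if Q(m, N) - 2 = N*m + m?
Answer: 2*√92909 ≈ 609.62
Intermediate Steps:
Q(m, N) = 2 + m + N*m (Q(m, N) = 2 + (N*m + m) = 2 + (m + N*m) = 2 + m + N*m)
√(Q(-33, (-26 - 55)*(101 + 23)) + 40215) = √((2 - 33 + ((-26 - 55)*(101 + 23))*(-33)) + 40215) = √((2 - 33 - 81*124*(-33)) + 40215) = √((2 - 33 - 10044*(-33)) + 40215) = √((2 - 33 + 331452) + 40215) = √(331421 + 40215) = √371636 = 2*√92909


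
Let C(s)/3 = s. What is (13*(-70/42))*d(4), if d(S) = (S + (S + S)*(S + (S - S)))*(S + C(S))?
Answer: -12480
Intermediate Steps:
C(s) = 3*s
d(S) = 4*S*(S + 2*S²) (d(S) = (S + (S + S)*(S + (S - S)))*(S + 3*S) = (S + (2*S)*(S + 0))*(4*S) = (S + (2*S)*S)*(4*S) = (S + 2*S²)*(4*S) = 4*S*(S + 2*S²))
(13*(-70/42))*d(4) = (13*(-70/42))*(4²*(4 + 8*4)) = (13*(-70*1/42))*(16*(4 + 32)) = (13*(-5/3))*(16*36) = -65/3*576 = -12480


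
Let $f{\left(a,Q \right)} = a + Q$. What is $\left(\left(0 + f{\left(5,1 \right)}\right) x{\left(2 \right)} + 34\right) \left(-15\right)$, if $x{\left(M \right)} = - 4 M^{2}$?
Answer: $930$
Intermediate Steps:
$f{\left(a,Q \right)} = Q + a$
$\left(\left(0 + f{\left(5,1 \right)}\right) x{\left(2 \right)} + 34\right) \left(-15\right) = \left(\left(0 + \left(1 + 5\right)\right) \left(- 4 \cdot 2^{2}\right) + 34\right) \left(-15\right) = \left(\left(0 + 6\right) \left(\left(-4\right) 4\right) + 34\right) \left(-15\right) = \left(6 \left(-16\right) + 34\right) \left(-15\right) = \left(-96 + 34\right) \left(-15\right) = \left(-62\right) \left(-15\right) = 930$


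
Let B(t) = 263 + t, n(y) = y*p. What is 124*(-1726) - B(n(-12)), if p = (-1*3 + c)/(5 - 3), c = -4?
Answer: -214329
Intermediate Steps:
p = -7/2 (p = (-1*3 - 4)/(5 - 3) = (-3 - 4)/2 = -7*½ = -7/2 ≈ -3.5000)
n(y) = -7*y/2 (n(y) = y*(-7/2) = -7*y/2)
124*(-1726) - B(n(-12)) = 124*(-1726) - (263 - 7/2*(-12)) = -214024 - (263 + 42) = -214024 - 1*305 = -214024 - 305 = -214329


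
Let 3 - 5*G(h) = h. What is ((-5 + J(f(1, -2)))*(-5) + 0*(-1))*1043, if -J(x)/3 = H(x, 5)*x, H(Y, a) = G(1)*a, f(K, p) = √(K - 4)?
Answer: 26075 + 31290*I*√3 ≈ 26075.0 + 54196.0*I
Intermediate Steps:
G(h) = ⅗ - h/5
f(K, p) = √(-4 + K)
H(Y, a) = 2*a/5 (H(Y, a) = (⅗ - ⅕*1)*a = (⅗ - ⅕)*a = 2*a/5)
J(x) = -6*x (J(x) = -3*(⅖)*5*x = -6*x)
((-5 + J(f(1, -2)))*(-5) + 0*(-1))*1043 = ((-5 - 6*√(-4 + 1))*(-5) + 0*(-1))*1043 = ((-5 - 6*I*√3)*(-5) + 0)*1043 = ((25 + 30*I*√3) + 0)*1043 = (25 + 30*I*√3)*1043 = 26075 + 31290*I*√3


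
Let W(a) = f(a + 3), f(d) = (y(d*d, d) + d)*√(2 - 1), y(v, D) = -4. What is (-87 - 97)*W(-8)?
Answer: 1656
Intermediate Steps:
f(d) = -4 + d (f(d) = (-4 + d)*√(2 - 1) = (-4 + d)*√1 = (-4 + d)*1 = -4 + d)
W(a) = -1 + a (W(a) = -4 + (a + 3) = -4 + (3 + a) = -1 + a)
(-87 - 97)*W(-8) = (-87 - 97)*(-1 - 8) = -184*(-9) = 1656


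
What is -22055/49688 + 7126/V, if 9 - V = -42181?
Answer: -288211881/1048168360 ≈ -0.27497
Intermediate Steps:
V = 42190 (V = 9 - 1*(-42181) = 9 + 42181 = 42190)
-22055/49688 + 7126/V = -22055/49688 + 7126/42190 = -22055*1/49688 + 7126*(1/42190) = -22055/49688 + 3563/21095 = -288211881/1048168360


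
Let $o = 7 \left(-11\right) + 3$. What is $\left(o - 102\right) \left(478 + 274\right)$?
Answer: $-132352$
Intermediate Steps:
$o = -74$ ($o = -77 + 3 = -74$)
$\left(o - 102\right) \left(478 + 274\right) = \left(-74 - 102\right) \left(478 + 274\right) = \left(-176\right) 752 = -132352$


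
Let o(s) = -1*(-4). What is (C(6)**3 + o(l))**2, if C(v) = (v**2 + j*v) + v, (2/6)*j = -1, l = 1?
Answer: 191213584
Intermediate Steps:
j = -3 (j = 3*(-1) = -3)
o(s) = 4
C(v) = v**2 - 2*v (C(v) = (v**2 - 3*v) + v = v**2 - 2*v)
(C(6)**3 + o(l))**2 = ((6*(-2 + 6))**3 + 4)**2 = ((6*4)**3 + 4)**2 = (24**3 + 4)**2 = (13824 + 4)**2 = 13828**2 = 191213584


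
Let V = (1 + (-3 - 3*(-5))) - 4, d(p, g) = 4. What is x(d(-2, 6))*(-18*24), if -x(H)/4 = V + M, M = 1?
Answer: 17280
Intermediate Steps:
V = 9 (V = (1 + (-3 + 15)) - 4 = (1 + 12) - 4 = 13 - 4 = 9)
x(H) = -40 (x(H) = -4*(9 + 1) = -4*10 = -40)
x(d(-2, 6))*(-18*24) = -(-720)*24 = -40*(-432) = 17280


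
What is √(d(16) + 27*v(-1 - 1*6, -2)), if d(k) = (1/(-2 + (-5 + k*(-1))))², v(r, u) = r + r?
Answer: I*√199961/23 ≈ 19.442*I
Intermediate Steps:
v(r, u) = 2*r
d(k) = (-7 - k)⁻² (d(k) = (1/(-2 + (-5 - k)))² = (1/(-7 - k))² = (-7 - k)⁻²)
√(d(16) + 27*v(-1 - 1*6, -2)) = √((7 + 16)⁻² + 27*(2*(-1 - 1*6))) = √(23⁻² + 27*(2*(-1 - 6))) = √(1/529 + 27*(2*(-7))) = √(1/529 + 27*(-14)) = √(1/529 - 378) = √(-199961/529) = I*√199961/23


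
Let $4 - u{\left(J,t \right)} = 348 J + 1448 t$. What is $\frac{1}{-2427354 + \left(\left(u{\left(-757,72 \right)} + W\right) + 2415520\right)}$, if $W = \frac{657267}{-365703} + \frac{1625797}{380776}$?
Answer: $\frac{3570536552}{526127388817741} \approx 6.7864 \cdot 10^{-6}$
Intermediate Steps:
$u{\left(J,t \right)} = 4 - 1448 t - 348 J$ ($u{\left(J,t \right)} = 4 - \left(348 J + 1448 t\right) = 4 - 1448 t - 348 J$)
$W = \frac{8827880541}{3570536552}$ ($W = 657267 \left(- \frac{1}{365703}\right) + 1625797 \cdot \frac{1}{380776} = - \frac{16853}{9377} + \frac{1625797}{380776} = \frac{8827880541}{3570536552} \approx 2.4724$)
$\frac{1}{-2427354 + \left(\left(u{\left(-757,72 \right)} + W\right) + 2415520\right)} = \frac{1}{-2427354 + \left(\left(\left(4 - 104256 - -263436\right) + \frac{8827880541}{3570536552}\right) + 2415520\right)} = \frac{1}{-2427354 + \left(\left(\left(4 - 104256 + 263436\right) + \frac{8827880541}{3570536552}\right) + 2415520\right)} = \frac{1}{-2427354 + \left(\left(159184 + \frac{8827880541}{3570536552}\right) + 2415520\right)} = \frac{1}{-2427354 + \left(\frac{568381118374109}{3570536552} + 2415520\right)} = \frac{1}{-2427354 + \frac{9193083570461149}{3570536552}} = \frac{1}{\frac{526127388817741}{3570536552}} = \frac{3570536552}{526127388817741}$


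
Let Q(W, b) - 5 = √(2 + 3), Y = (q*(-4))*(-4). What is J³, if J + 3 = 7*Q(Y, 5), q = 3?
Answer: 56288 + 23219*√5 ≈ 1.0821e+5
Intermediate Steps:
Y = 48 (Y = (3*(-4))*(-4) = -12*(-4) = 48)
Q(W, b) = 5 + √5 (Q(W, b) = 5 + √(2 + 3) = 5 + √5)
J = 32 + 7*√5 (J = -3 + 7*(5 + √5) = -3 + (35 + 7*√5) = 32 + 7*√5 ≈ 47.652)
J³ = (32 + 7*√5)³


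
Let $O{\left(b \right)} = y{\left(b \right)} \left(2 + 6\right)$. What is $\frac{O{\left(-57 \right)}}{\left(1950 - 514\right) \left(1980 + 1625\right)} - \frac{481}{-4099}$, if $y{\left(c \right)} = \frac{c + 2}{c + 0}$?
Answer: $\frac{7096679041}{60475920477} \approx 0.11735$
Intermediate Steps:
$y{\left(c \right)} = \frac{2 + c}{c}$
$O{\left(b \right)} = \frac{8 \left(2 + b\right)}{b}$ ($O{\left(b \right)} = \frac{2 + b}{b} \left(2 + 6\right) = \frac{2 + b}{b} 8 = \frac{8 \left(2 + b\right)}{b}$)
$\frac{O{\left(-57 \right)}}{\left(1950 - 514\right) \left(1980 + 1625\right)} - \frac{481}{-4099} = \frac{8 + \frac{16}{-57}}{\left(1950 - 514\right) \left(1980 + 1625\right)} - \frac{481}{-4099} = \frac{8 + 16 \left(- \frac{1}{57}\right)}{1436 \cdot 3605} - - \frac{481}{4099} = \frac{8 - \frac{16}{57}}{5176780} + \frac{481}{4099} = \frac{440}{57} \cdot \frac{1}{5176780} + \frac{481}{4099} = \frac{22}{14753823} + \frac{481}{4099} = \frac{7096679041}{60475920477}$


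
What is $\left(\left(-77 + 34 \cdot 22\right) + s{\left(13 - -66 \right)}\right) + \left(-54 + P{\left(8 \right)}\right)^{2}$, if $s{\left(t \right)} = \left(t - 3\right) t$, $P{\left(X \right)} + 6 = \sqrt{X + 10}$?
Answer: $10293 - 360 \sqrt{2} \approx 9783.9$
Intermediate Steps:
$P{\left(X \right)} = -6 + \sqrt{10 + X}$ ($P{\left(X \right)} = -6 + \sqrt{X + 10} = -6 + \sqrt{10 + X}$)
$s{\left(t \right)} = t \left(-3 + t\right)$ ($s{\left(t \right)} = \left(-3 + t\right) t = t \left(-3 + t\right)$)
$\left(\left(-77 + 34 \cdot 22\right) + s{\left(13 - -66 \right)}\right) + \left(-54 + P{\left(8 \right)}\right)^{2} = \left(\left(-77 + 34 \cdot 22\right) + \left(13 - -66\right) \left(-3 + \left(13 - -66\right)\right)\right) + \left(-54 - \left(6 - \sqrt{10 + 8}\right)\right)^{2} = \left(\left(-77 + 748\right) + \left(13 + 66\right) \left(-3 + \left(13 + 66\right)\right)\right) + \left(-54 - \left(6 - \sqrt{18}\right)\right)^{2} = \left(671 + 79 \left(-3 + 79\right)\right) + \left(-54 - \left(6 - 3 \sqrt{2}\right)\right)^{2} = \left(671 + 79 \cdot 76\right) + \left(-60 + 3 \sqrt{2}\right)^{2} = \left(671 + 6004\right) + \left(-60 + 3 \sqrt{2}\right)^{2} = 6675 + \left(-60 + 3 \sqrt{2}\right)^{2}$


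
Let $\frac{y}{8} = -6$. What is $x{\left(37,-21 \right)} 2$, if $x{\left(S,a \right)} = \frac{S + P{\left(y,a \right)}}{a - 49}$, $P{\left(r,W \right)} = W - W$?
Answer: $- \frac{37}{35} \approx -1.0571$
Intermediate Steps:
$y = -48$ ($y = 8 \left(-6\right) = -48$)
$P{\left(r,W \right)} = 0$
$x{\left(S,a \right)} = \frac{S}{-49 + a}$ ($x{\left(S,a \right)} = \frac{S + 0}{a - 49} = \frac{S}{-49 + a}$)
$x{\left(37,-21 \right)} 2 = \frac{37}{-49 - 21} \cdot 2 = \frac{37}{-70} \cdot 2 = 37 \left(- \frac{1}{70}\right) 2 = \left(- \frac{37}{70}\right) 2 = - \frac{37}{35}$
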